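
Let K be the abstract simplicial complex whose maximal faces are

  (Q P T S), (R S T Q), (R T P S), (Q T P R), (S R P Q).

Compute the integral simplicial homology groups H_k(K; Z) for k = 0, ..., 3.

We work with the vertex ordering P < Q < R < S < T. The simplices of K, each written with vertices in increasing order, are:

  0-simplices (5): P, Q, R, S, T
  1-simplices (10): PQ, PR, PS, PT, QR, QS, QT, RS, RT, ST
  2-simplices (10): PQR, PQS, PQT, PRS, PRT, PST, QRS, QRT, QST, RST
  3-simplices (5): PQRS, PQRT, PQST, PRST, QRST

giving chain groups C_0 ≅ Z^5, C_1 ≅ Z^10, C_2 ≅ Z^10, C_3 ≅ Z^5.

The boundary map ∂_1: C_1 → C_0 is given by ∂[p,q] = [q] − [p]. For instance
  ∂PS = S − P.
This gives a 5×10 integer matrix of rank 4; reducing to Smith normal form yields diagonal entries (1,1,1,1).

Boundary ∂_2: C_2 → C_1 sends each 2-simplex [p,q,r] to [q,r] − [p,r] + [p,q]. For instance
  ∂QRT = RT − QT + QR,
  ∂PRS = RS − PS + PR.
The resulting 10×10 matrix has rank 6, and its Smith normal form has invariant factors (1,1,1,1,1,1).

∂_3: C_3 → C_2 sends each 3-simplex σ to the alternating sum Σ_i (−1)^i (σ with its i-th vertex removed). For instance
  ∂PQRS = QRS − PRS + PQS − PQR,
  ∂PQST = QST − PST + PQT − PQS.
This gives a 10×5 integer matrix of rank 4; reducing to Smith normal form yields diagonal entries (1,1,1,1).

From H_k ≅ ker(∂_k) / im(∂_{k+1}) we obtain:

  H_0: rank C_0 − rank ∂_1 = 5 − 4 = 1, and the invariant factors of ∂_1 are all 1, so H_0 ≅ Z.
  H_1: rank ker ∂_1 − rank ∂_2 = (10 − 4) − 6 = 0, and the invariant factors of ∂_2 are all 1, so H_1 ≅ 0.
  H_2: rank ker ∂_2 − rank ∂_3 = (10 − 6) − 4 = 0, and the invariant factors of ∂_3 are all 1, so H_2 ≅ 0.
  H_3: rank ker ∂_3 − rank ∂_4 = (5 − 4) − 0 = 1, and there is no ∂_4, so H_3 ≅ Z.

As a check, the Euler characteristic is 5 − 10 + 10 − 5 = 0, which agrees with 1 − 0 + 0 − 1 = 0.
(K is a triangulation of the 3-sphere S^3.)

H_0 = Z,  H_1 = 0,  H_2 = 0,  H_3 = Z.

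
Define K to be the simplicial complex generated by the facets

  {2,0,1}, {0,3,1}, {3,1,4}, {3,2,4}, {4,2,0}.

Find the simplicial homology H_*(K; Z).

H_0 = Z,  H_1 = Z,  H_2 = 0.

Order the vertices as 0 < 1 < 2 < 3 < 4. Listing each simplex with vertices in this order, K has dimension 2 with simplices:

  0-simplices (5): [0], [1], [2], [3], [4]
  1-simplices (10): [0,1], [0,2], [0,3], [0,4], [1,2], [1,3], [1,4], [2,3], [2,4], [3,4]
  2-simplices (5): [0,1,2], [0,1,3], [0,2,4], [1,3,4], [2,3,4]

so the chain groups are C_0 ≅ Z^5, C_1 ≅ Z^10, C_2 ≅ Z^5.

Boundary ∂_1: C_1 → C_0 sends each edge [p,q] (with p < q) to q − p. For instance
  ∂[0,4] = [4] − [0].
The 5×10 boundary matrix has rank 4 and Smith normal form diag(1,1,1,1).

∂_2: C_2 → C_1 maps a triangle to the signed sum of its edges. For instance
  ∂[2,3,4] = [3,4] − [2,4] + [2,3],
  ∂[0,1,3] = [1,3] − [0,3] + [0,1].
The resulting 10×5 matrix has rank 5, and its Smith normal form has invariant factors (1,1,1,1,1).

Reading off H_k = ker ∂_k / im ∂_{k+1}:

  H_0: rank C_0 − rank ∂_1 = 5 − 4 = 1, and the invariant factors of ∂_1 are all 1, so H_0 ≅ Z.
  H_1: rank ker ∂_1 − rank ∂_2 = (10 − 4) − 5 = 1, and the invariant factors of ∂_2 are all 1, so H_1 ≅ Z.
  H_2: rank ker ∂_2 − rank ∂_3 = (5 − 5) − 0 = 0, and there is no ∂_3, so H_2 ≅ 0.

As a check, the Euler characteristic is 5 − 10 + 5 = 0, which agrees with 1 − 1 + 0 = 0.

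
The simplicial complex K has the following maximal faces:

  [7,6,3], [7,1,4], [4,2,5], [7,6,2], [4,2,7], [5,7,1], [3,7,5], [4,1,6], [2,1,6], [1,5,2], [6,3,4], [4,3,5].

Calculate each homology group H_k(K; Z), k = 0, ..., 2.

H_0 ≅ Z,  H_1 ≅ Z_2,  H_2 = 0.

K has 7 vertices, 18 edges, 12 triangles.
rank ∂_0 = 0, rank ∂_1 = 6 ⇒ b_0 = 7 − 0 − 6 = 1; all invariant factors of ∂_1 are 1 so no torsion. So H_0 ≅ Z.
rank ∂_1 = 6, rank ∂_2 = 12 ⇒ b_1 = 18 − 6 − 12 = 0; ∂_2 has invariant factor(s) [2] giving torsion. So H_1 ≅ Z_2.
rank ∂_2 = 12, rank ∂_3 = 0 ⇒ b_2 = 12 − 12 − 0 = 0. So H_2 ≅ 0.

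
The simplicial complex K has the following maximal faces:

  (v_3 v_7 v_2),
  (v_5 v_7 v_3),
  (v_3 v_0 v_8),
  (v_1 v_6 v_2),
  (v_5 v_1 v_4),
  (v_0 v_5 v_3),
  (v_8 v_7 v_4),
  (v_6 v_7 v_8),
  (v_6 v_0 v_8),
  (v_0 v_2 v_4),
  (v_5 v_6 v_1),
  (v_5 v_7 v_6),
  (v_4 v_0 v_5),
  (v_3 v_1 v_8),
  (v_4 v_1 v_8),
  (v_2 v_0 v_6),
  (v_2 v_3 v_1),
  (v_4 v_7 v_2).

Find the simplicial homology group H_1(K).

Order the vertices as v_0 < v_1 < v_2 < v_3 < v_4 < v_5 < v_6 < v_7 < v_8. Listing each simplex with vertices in this order, K has dimension 2 with simplices:

  0-simplices (9): [v_0], [v_1], [v_2], [v_3], [v_4], [v_5], [v_6], [v_7], [v_8]
  1-simplices (27): (27 of them)
  2-simplices (18): (18 of them)

Hence C_0 ≅ Z^9, C_1 ≅ Z^27, C_2 ≅ Z^18.

∂_1: C_1 → C_0 maps an edge to its endpoints' difference, ∂[p,q] = q − p.
This gives a 9×27 integer matrix of rank 8; reducing to Smith normal form yields diagonal entries (1,1,1,1,1,1,1,1).

∂_2: C_2 → C_1 maps a triangle to the signed sum of its edges. For instance
  ∂[v_1,v_4,v_5] = [v_4,v_5] − [v_1,v_5] + [v_1,v_4],
  ∂[v_5,v_6,v_7] = [v_6,v_7] − [v_5,v_7] + [v_5,v_6].
The resulting 27×18 matrix has rank 17, and its Smith normal form has invariant factors (1,1,1,1,1,1,1,1,1,1,1,1,1,1,1,1,1).

Computing H_k = (kernel of ∂_k) / (image of ∂_{k+1}):

  H_1: rank ker ∂_1 − rank ∂_2 = (27 − 8) − 17 = 2, and the invariant factors of ∂_2 are all 1, so H_1 ≅ Z^2.

H_1 = Z^2.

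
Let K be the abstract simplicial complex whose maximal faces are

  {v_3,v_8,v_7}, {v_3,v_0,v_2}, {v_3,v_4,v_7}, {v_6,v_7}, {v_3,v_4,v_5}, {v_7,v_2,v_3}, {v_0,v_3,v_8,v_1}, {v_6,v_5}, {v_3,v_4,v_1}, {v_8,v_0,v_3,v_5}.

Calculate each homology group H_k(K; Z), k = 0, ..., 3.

H_0 ≅ Z,  H_1 ≅ Z,  H_2 = 0,  H_3 = 0.

We work with the vertex ordering v_0 < v_1 < v_2 < v_3 < v_4 < v_5 < v_6 < v_7 < v_8. The simplices of K, each written with vertices in increasing order, are:

  0-simplices (9): [v_0], [v_1], [v_2], [v_3], [v_4], [v_5], [v_6], [v_7], [v_8]
  1-simplices (20): (20 of them)
  2-simplices (13): (13 of them)
  3-simplices (2): [v_0,v_1,v_3,v_8], [v_0,v_3,v_5,v_8]

so the chain groups are C_0 ≅ Z^9, C_1 ≅ Z^20, C_2 ≅ Z^13, C_3 ≅ Z^2.

Boundary ∂_1: C_1 → C_0 maps an edge to its endpoints' difference, ∂[p,q] = q − p.
As a 9×20 matrix over Z this has rank 8, with invariant factors (1,1,1,1,1,1,1,1).

∂_2: C_2 → C_1 acts by ∂[p,q,r] = [q,r] − [p,r] + [p,q]. For instance
  ∂[v_3,v_5,v_8] = [v_5,v_8] − [v_3,v_8] + [v_3,v_5],
  ∂[v_3,v_4,v_5] = [v_4,v_5] − [v_3,v_5] + [v_3,v_4].
The resulting 20×13 matrix has rank 11, and its Smith normal form has invariant factors (1,1,1,1,1,1,1,1,1,1,1).

The boundary map ∂_3: C_3 → C_2 sends each 3-simplex σ to the alternating sum Σ_i (−1)^i (σ with its i-th vertex removed). For instance
  ∂[v_0,v_1,v_3,v_8] = [v_1,v_3,v_8] − [v_0,v_3,v_8] + [v_0,v_1,v_8] − [v_0,v_1,v_3],
  ∂[v_0,v_3,v_5,v_8] = [v_3,v_5,v_8] − [v_0,v_5,v_8] + [v_0,v_3,v_8] − [v_0,v_3,v_5].
This gives a 13×2 integer matrix of rank 2; reducing to Smith normal form yields diagonal entries (1,1).

From H_k ≅ ker(∂_k) / im(∂_{k+1}) we obtain:

  H_0: rank C_0 − rank ∂_1 = 9 − 8 = 1, and the invariant factors of ∂_1 are all 1, so H_0 ≅ Z.
  H_1: rank ker ∂_1 − rank ∂_2 = (20 − 8) − 11 = 1, and the invariant factors of ∂_2 are all 1, so H_1 ≅ Z.
  H_2: rank ker ∂_2 − rank ∂_3 = (13 − 11) − 2 = 0, and the invariant factors of ∂_3 are all 1, so H_2 ≅ 0.
  H_3: rank ker ∂_3 − rank ∂_4 = (2 − 2) − 0 = 0, and there is no ∂_4, so H_3 ≅ 0.

As a check, the Euler characteristic is 9 − 20 + 13 − 2 = 0, which agrees with 1 − 1 + 0 − 0 = 0.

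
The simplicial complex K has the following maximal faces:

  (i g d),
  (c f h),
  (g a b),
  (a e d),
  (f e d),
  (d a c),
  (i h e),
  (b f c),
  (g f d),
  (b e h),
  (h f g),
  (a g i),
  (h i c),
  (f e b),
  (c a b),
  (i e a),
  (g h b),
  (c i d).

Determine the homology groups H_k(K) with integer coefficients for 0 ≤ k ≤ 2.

K has 9 vertices, 27 edges, 18 triangles.
rank ∂_0 = 0, rank ∂_1 = 8 ⇒ b_0 = 9 − 0 − 8 = 1; all invariant factors of ∂_1 are 1 so no torsion. So H_0 = Z.
rank ∂_1 = 8, rank ∂_2 = 18 ⇒ b_1 = 27 − 8 − 18 = 1; ∂_2 has invariant factor(s) [2] giving torsion. So H_1 = Z ⊕ Z/2Z.
rank ∂_2 = 18, rank ∂_3 = 0 ⇒ b_2 = 18 − 18 − 0 = 0. So H_2 = 0.

H_0 ≅ Z,  H_1 ≅ Z ⊕ Z/2Z,  H_2 = 0.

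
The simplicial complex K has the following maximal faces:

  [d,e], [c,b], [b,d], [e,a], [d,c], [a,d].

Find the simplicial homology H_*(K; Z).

We work with the vertex ordering a < b < c < d < e. The simplices of K, each written with vertices in increasing order, are:

  0-simplices (5): a, b, c, d, e
  1-simplices (6): ad, ae, bc, bd, cd, de

Hence C_0 ≅ Z^5, C_1 ≅ Z^6.

Boundary ∂_1: C_1 → C_0 sends each edge [p,q] (with p < q) to q − p. For instance
  ∂ae = e − a.
This gives a 5×6 integer matrix of rank 4; reducing to Smith normal form yields diagonal entries (1,1,1,1).

Now H_k = ker ∂_k / im ∂_{k+1}, so:

  H_0: rank C_0 − rank ∂_1 = 5 − 4 = 1, and the invariant factors of ∂_1 are all 1, so H_0 ≅ Z.
  H_1: rank ker ∂_1 − rank ∂_2 = (6 − 4) − 0 = 2, and there is no ∂_2, so H_1 ≅ Z^2.

As a check, the Euler characteristic is 5 − 6 = -1, which agrees with 1 − 2 = -1.
(K is a triangulation of a wedge of 2 circles.)

H_0 ≅ Z,  H_1 ≅ Z^2.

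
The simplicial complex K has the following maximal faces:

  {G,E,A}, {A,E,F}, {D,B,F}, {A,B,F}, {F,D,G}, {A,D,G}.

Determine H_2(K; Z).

H_2 = 0.

We work with the vertex ordering A < B < D < E < F < G. The simplices of K, each written with vertices in increasing order, are:

  0-simplices (6): A, B, D, E, F, G
  1-simplices (12): AB, AD, AE, AF, AG, BD, BF, DF, DG, EF, EG, FG
  2-simplices (6): ABF, ADG, AEF, AEG, BDF, DFG

giving chain groups C_0 ≅ Z^6, C_1 ≅ Z^12, C_2 ≅ Z^6.

∂_1: C_1 → C_0 sends each edge [p,q] (with p < q) to q − p.
This gives a 6×12 integer matrix of rank 5; reducing to Smith normal form yields diagonal entries (1,1,1,1,1).

∂_2: C_2 → C_1 maps a triangle to the signed sum of its edges. For instance
  ∂DFG = FG − DG + DF,
  ∂AEF = EF − AF + AE.
The resulting 12×6 matrix has rank 6, and its Smith normal form has invariant factors (1,1,1,1,1,1).

From H_k ≅ ker(∂_k) / im(∂_{k+1}) we obtain:

  H_2: rank ker ∂_2 − rank ∂_3 = (6 − 6) − 0 = 0, and there is no ∂_3, so H_2 ≅ 0.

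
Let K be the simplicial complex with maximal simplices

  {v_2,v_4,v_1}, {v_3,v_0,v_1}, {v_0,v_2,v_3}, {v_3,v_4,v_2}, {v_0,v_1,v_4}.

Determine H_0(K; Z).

Take the total order v_0 < v_1 < v_2 < v_3 < v_4 on the vertex set. Then K (dimension 2) consists of the simplices:

  0-simplices (5): [v_0], [v_1], [v_2], [v_3], [v_4]
  1-simplices (10): [v_0,v_1], [v_0,v_2], [v_0,v_3], [v_0,v_4], [v_1,v_2], [v_1,v_3], [v_1,v_4], [v_2,v_3], [v_2,v_4], [v_3,v_4]
  2-simplices (5): [v_0,v_1,v_3], [v_0,v_1,v_4], [v_0,v_2,v_3], [v_1,v_2,v_4], [v_2,v_3,v_4]

so the chain groups are C_0 ≅ Z^5, C_1 ≅ Z^10, C_2 ≅ Z^5.

The boundary map ∂_1: C_1 → C_0 is given by ∂[p,q] = [q] − [p]. For instance
  ∂[v_0,v_2] = [v_2] − [v_0].
This gives a 5×10 integer matrix of rank 4; reducing to Smith normal form yields diagonal entries (1,1,1,1).

The boundary map ∂_2: C_2 → C_1 maps a triangle to the signed sum of its edges. For instance
  ∂[v_0,v_2,v_3] = [v_2,v_3] − [v_0,v_3] + [v_0,v_2],
  ∂[v_0,v_1,v_4] = [v_1,v_4] − [v_0,v_4] + [v_0,v_1].
The 10×5 boundary matrix has rank 5 and Smith normal form diag(1,1,1,1,1).

Computing H_k = (kernel of ∂_k) / (image of ∂_{k+1}):

  H_0: rank C_0 − rank ∂_1 = 5 − 4 = 1, and the invariant factors of ∂_1 are all 1, so H_0 = Z.

(K is a triangulation of the Möbius band.)

H_0 = Z.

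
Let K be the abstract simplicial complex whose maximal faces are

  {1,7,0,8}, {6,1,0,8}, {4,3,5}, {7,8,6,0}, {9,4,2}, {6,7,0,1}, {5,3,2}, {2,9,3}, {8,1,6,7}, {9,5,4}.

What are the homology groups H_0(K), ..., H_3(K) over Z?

H_0 ≅ Z^2,  H_1 ≅ Z,  H_2 = 0,  H_3 ≅ Z.

Fix the vertex order 0 < 1 < 2 < 3 < 4 < 5 < 6 < 7 < 8 < 9 and write every simplex with vertices in increasing order. Then dim K = 3 and the simplices of K are:

  0-simplices (10): [0], [1], [2], [3], [4], [5], [6], [7], [8], [9]
  1-simplices (20): [0,1], [0,6], [0,7], [0,8], [1,6], [1,7], [1,8], [2,3], [2,4], [2,5], [2,9], [3,4], [3,5], [3,9], [4,5], [4,9], [5,9], [6,7], [6,8], [7,8]
  2-simplices (15): [0,1,6], [0,1,7], [0,1,8], [0,6,7], [0,6,8], [0,7,8], [1,6,7], [1,6,8], [1,7,8], [2,3,5], [2,3,9], [2,4,9], [3,4,5], [4,5,9], [6,7,8]
  3-simplices (5): [0,1,6,7], [0,1,6,8], [0,1,7,8], [0,6,7,8], [1,6,7,8]

so the chain groups are C_0 ≅ Z^10, C_1 ≅ Z^20, C_2 ≅ Z^15, C_3 ≅ Z^5.

∂_1: C_1 → C_0 maps an edge to its endpoints' difference, ∂[p,q] = q − p.
This gives a 10×20 integer matrix of rank 8; reducing to Smith normal form yields diagonal entries (1,1,1,1,1,1,1,1).

The boundary map ∂_2: C_2 → C_1 acts by ∂[p,q,r] = [q,r] − [p,r] + [p,q]. For instance
  ∂[1,6,7] = [6,7] − [1,7] + [1,6],
  ∂[4,5,9] = [5,9] − [4,9] + [4,5].
The 20×15 boundary matrix has rank 11 and Smith normal form diag(1,1,1,1,1,1,1,1,1,1,1).

∂_3: C_3 → C_2 sends each 3-simplex σ to the alternating sum Σ_i (−1)^i (σ with its i-th vertex removed). For instance
  ∂[0,6,7,8] = [6,7,8] − [0,7,8] + [0,6,8] − [0,6,7],
  ∂[0,1,7,8] = [1,7,8] − [0,7,8] + [0,1,8] − [0,1,7].
As a 15×5 matrix over Z this has rank 4, with invariant factors (1,1,1,1).

From H_k ≅ ker(∂_k) / im(∂_{k+1}) we obtain:

  H_0: rank C_0 − rank ∂_1 = 10 − 8 = 2, and the invariant factors of ∂_1 are all 1, so H_0 ≅ Z^2.
  H_1: rank ker ∂_1 − rank ∂_2 = (20 − 8) − 11 = 1, and the invariant factors of ∂_2 are all 1, so H_1 ≅ Z.
  H_2: rank ker ∂_2 − rank ∂_3 = (15 − 11) − 4 = 0, and the invariant factors of ∂_3 are all 1, so H_2 ≅ 0.
  H_3: rank ker ∂_3 − rank ∂_4 = (5 − 4) − 0 = 1, and there is no ∂_4, so H_3 ≅ Z.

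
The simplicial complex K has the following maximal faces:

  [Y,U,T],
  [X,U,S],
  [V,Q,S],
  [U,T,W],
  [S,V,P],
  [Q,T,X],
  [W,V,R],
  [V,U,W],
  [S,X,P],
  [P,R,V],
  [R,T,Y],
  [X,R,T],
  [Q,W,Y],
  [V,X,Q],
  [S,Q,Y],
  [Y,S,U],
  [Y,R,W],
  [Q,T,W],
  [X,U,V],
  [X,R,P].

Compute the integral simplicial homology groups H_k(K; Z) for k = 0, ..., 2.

We work with the vertex ordering P < Q < R < S < T < U < V < W < X < Y. The simplices of K, each written with vertices in increasing order, are:

  0-simplices (10): P, Q, R, S, T, U, V, W, X, Y
  1-simplices (30): PR, PS, PV, PX, QS, QT, QV, QW, QX, QY, RT, RV, RW, RX, RY, SU, SV, SX, SY, TU, TW, TX, TY, UV, UW, UX, UY, VW, VX, WY
  2-simplices (20): PRV, PRX, PSV, PSX, QSV, QSY, QTW, QTX, QVX, QWY, RTX, RTY, RVW, RWY, SUX, SUY, TUW, TUY, UVW, UVX

Hence C_0 ≅ Z^10, C_1 ≅ Z^30, C_2 ≅ Z^20.

∂_1: C_1 → C_0 maps an edge to its endpoints' difference, ∂[p,q] = q − p. For instance
  ∂SX = X − S.
This gives a 10×30 integer matrix of rank 9; reducing to Smith normal form yields diagonal entries (1,1,1,1,1,1,1,1,1).

Boundary ∂_2: C_2 → C_1 maps a triangle to the signed sum of its edges. For instance
  ∂PSV = SV − PV + PS,
  ∂PRV = RV − PV + PR.
This gives a 30×20 integer matrix of rank 20; reducing to Smith normal form yields diagonal entries (1,1,1,1,1,1,1,1,1,1,1,1,1,1,1,1,1,1,1,2).

From H_k ≅ ker(∂_k) / im(∂_{k+1}) we obtain:

  H_0: rank C_0 − rank ∂_1 = 10 − 9 = 1, and the invariant factors of ∂_1 are all 1, so H_0 = Z.
  H_1: rank ker ∂_1 − rank ∂_2 = (30 − 9) − 20 = 1, and ∂_2 has invariant factor 2 > 1, so H_1 = Z × Z/2.
  H_2: rank ker ∂_2 − rank ∂_3 = (20 − 20) − 0 = 0, and there is no ∂_3, so H_2 = 0.

H_0 = Z,  H_1 = Z × Z/2,  H_2 = 0.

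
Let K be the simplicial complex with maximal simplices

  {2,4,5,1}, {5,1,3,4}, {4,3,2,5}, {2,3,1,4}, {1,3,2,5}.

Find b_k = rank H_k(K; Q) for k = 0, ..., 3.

b_0 = 1, b_1 = 0, b_2 = 0, b_3 = 1.

Order the vertices as 1 < 2 < 3 < 4 < 5. Listing each simplex with vertices in this order, K has dimension 3 with simplices:

  0-simplices (5): [1], [2], [3], [4], [5]
  1-simplices (10): [1,2], [1,3], [1,4], [1,5], [2,3], [2,4], [2,5], [3,4], [3,5], [4,5]
  2-simplices (10): [1,2,3], [1,2,4], [1,2,5], [1,3,4], [1,3,5], [1,4,5], [2,3,4], [2,3,5], [2,4,5], [3,4,5]
  3-simplices (5): [1,2,3,4], [1,2,3,5], [1,2,4,5], [1,3,4,5], [2,3,4,5]

giving chain groups C_0 ≅ Z^5, C_1 ≅ Z^10, C_2 ≅ Z^10, C_3 ≅ Z^5.

The boundary map ∂_1: C_1 → C_0 is given by ∂[p,q] = [q] − [p]. For instance
  ∂[3,5] = [5] − [3].
The resulting 5×10 matrix has rank 4, and its Smith normal form has invariant factors (1,1,1,1).

The boundary map ∂_2: C_2 → C_1 acts by ∂[p,q,r] = [q,r] − [p,r] + [p,q]. For instance
  ∂[2,4,5] = [4,5] − [2,5] + [2,4],
  ∂[1,2,3] = [2,3] − [1,3] + [1,2].
This gives a 10×10 integer matrix of rank 6; reducing to Smith normal form yields diagonal entries (1,1,1,1,1,1).

The boundary map ∂_3: C_3 → C_2 sends each 3-simplex σ to the alternating sum Σ_i (−1)^i (σ with its i-th vertex removed). For instance
  ∂[1,3,4,5] = [3,4,5] − [1,4,5] + [1,3,5] − [1,3,4],
  ∂[1,2,3,4] = [2,3,4] − [1,3,4] + [1,2,4] − [1,2,3].
This gives a 10×5 integer matrix of rank 4; reducing to Smith normal form yields diagonal entries (1,1,1,1).

From H_k ≅ ker(∂_k) / im(∂_{k+1}) we obtain:

  H_0: rank C_0 − rank ∂_1 = 5 − 4 = 1, and the invariant factors of ∂_1 are all 1, so H_0 ≅ Z.
  H_1: rank ker ∂_1 − rank ∂_2 = (10 − 4) − 6 = 0, and the invariant factors of ∂_2 are all 1, so H_1 ≅ 0.
  H_2: rank ker ∂_2 − rank ∂_3 = (10 − 6) − 4 = 0, and the invariant factors of ∂_3 are all 1, so H_2 ≅ 0.
  H_3: rank ker ∂_3 − rank ∂_4 = (5 − 4) − 0 = 1, and there is no ∂_4, so H_3 ≅ Z.

(K is a triangulation of the 3-sphere S^3.)

Hence the Betti numbers are b_0 = 1, b_1 = 0, b_2 = 0, b_3 = 1.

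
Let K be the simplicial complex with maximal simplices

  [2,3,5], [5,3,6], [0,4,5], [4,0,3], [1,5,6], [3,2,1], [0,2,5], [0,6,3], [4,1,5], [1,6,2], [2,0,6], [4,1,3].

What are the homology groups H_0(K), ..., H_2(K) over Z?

Take the total order 0 < 1 < 2 < 3 < 4 < 5 < 6 on the vertex set. Then K (dimension 2) consists of the simplices:

  0-simplices (7): [0], [1], [2], [3], [4], [5], [6]
  1-simplices (18): [0,2], [0,3], [0,4], [0,5], [0,6], [1,2], [1,3], [1,4], [1,5], [1,6], [2,3], [2,5], [2,6], [3,4], [3,5], [3,6], [4,5], [5,6]
  2-simplices (12): [0,2,5], [0,2,6], [0,3,4], [0,3,6], [0,4,5], [1,2,3], [1,2,6], [1,3,4], [1,4,5], [1,5,6], [2,3,5], [3,5,6]

giving chain groups C_0 ≅ Z^7, C_1 ≅ Z^18, C_2 ≅ Z^12.

∂_1: C_1 → C_0 is given by ∂[p,q] = [q] − [p]. For instance
  ∂[1,6] = [6] − [1].
As a 7×18 matrix over Z this has rank 6, with invariant factors (1,1,1,1,1,1).

Boundary ∂_2: C_2 → C_1 maps a triangle to the signed sum of its edges. For instance
  ∂[1,5,6] = [5,6] − [1,6] + [1,5],
  ∂[1,4,5] = [4,5] − [1,5] + [1,4].
The resulting 18×12 matrix has rank 12, and its Smith normal form has invariant factors (1,1,1,1,1,1,1,1,1,1,1,2).

Now H_k = ker ∂_k / im ∂_{k+1}, so:

  H_0: rank C_0 − rank ∂_1 = 7 − 6 = 1, and the invariant factors of ∂_1 are all 1, so H_0 ≅ Z.
  H_1: rank ker ∂_1 − rank ∂_2 = (18 − 6) − 12 = 0, and ∂_2 has invariant factor 2 > 1, so H_1 ≅ Z/2.
  H_2: rank ker ∂_2 − rank ∂_3 = (12 − 12) − 0 = 0, and there is no ∂_3, so H_2 ≅ 0.

H_0 = Z,  H_1 = Z/2,  H_2 = 0.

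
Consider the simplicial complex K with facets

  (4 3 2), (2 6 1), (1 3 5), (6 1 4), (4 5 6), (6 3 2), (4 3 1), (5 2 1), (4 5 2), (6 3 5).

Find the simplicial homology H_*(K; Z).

H_0 ≅ Z,  H_1 ≅ Z/2,  H_2 = 0.

Fix the vertex order 1 < 2 < 3 < 4 < 5 < 6 and write every simplex with vertices in increasing order. Then dim K = 2 and the simplices of K are:

  0-simplices (6): [1], [2], [3], [4], [5], [6]
  1-simplices (15): [1,2], [1,3], [1,4], [1,5], [1,6], [2,3], [2,4], [2,5], [2,6], [3,4], [3,5], [3,6], [4,5], [4,6], [5,6]
  2-simplices (10): [1,2,5], [1,2,6], [1,3,4], [1,3,5], [1,4,6], [2,3,4], [2,3,6], [2,4,5], [3,5,6], [4,5,6]

so the chain groups are C_0 ≅ Z^6, C_1 ≅ Z^15, C_2 ≅ Z^10.

The boundary map ∂_1: C_1 → C_0 sends each edge [p,q] (with p < q) to q − p.
As a 6×15 matrix over Z this has rank 5, with invariant factors (1,1,1,1,1).

Boundary ∂_2: C_2 → C_1 acts by ∂[p,q,r] = [q,r] − [p,r] + [p,q]. For instance
  ∂[1,4,6] = [4,6] − [1,6] + [1,4],
  ∂[4,5,6] = [5,6] − [4,6] + [4,5].
The 15×10 boundary matrix has rank 10 and Smith normal form diag(1,1,1,1,1,1,1,1,1,2).

Computing H_k = (kernel of ∂_k) / (image of ∂_{k+1}):

  H_0: rank C_0 − rank ∂_1 = 6 − 5 = 1, and the invariant factors of ∂_1 are all 1, so H_0 ≅ Z.
  H_1: rank ker ∂_1 − rank ∂_2 = (15 − 5) − 10 = 0, and ∂_2 has invariant factor 2 > 1, so H_1 ≅ Z/2.
  H_2: rank ker ∂_2 − rank ∂_3 = (10 − 10) − 0 = 0, and there is no ∂_3, so H_2 ≅ 0.

As a check, the Euler characteristic is 6 − 15 + 10 = 1, which agrees with 1 − 0 + 0 = 1.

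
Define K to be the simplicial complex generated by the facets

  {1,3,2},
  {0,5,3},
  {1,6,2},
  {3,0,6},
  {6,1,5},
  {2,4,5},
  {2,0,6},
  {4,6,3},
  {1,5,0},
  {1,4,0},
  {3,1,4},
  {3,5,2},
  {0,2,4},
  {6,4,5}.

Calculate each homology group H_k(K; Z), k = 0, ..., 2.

H_0 = Z,  H_1 = Z^2,  H_2 = Z.

Fix the vertex order 0 < 1 < 2 < 3 < 4 < 5 < 6 and write every simplex with vertices in increasing order. Then dim K = 2 and the simplices of K are:

  0-simplices (7): [0], [1], [2], [3], [4], [5], [6]
  1-simplices (21): [0,1], [0,2], [0,3], [0,4], [0,5], [0,6], [1,2], [1,3], [1,4], [1,5], [1,6], [2,3], [2,4], [2,5], [2,6], [3,4], [3,5], [3,6], [4,5], [4,6], [5,6]
  2-simplices (14): [0,1,4], [0,1,5], [0,2,4], [0,2,6], [0,3,5], [0,3,6], [1,2,3], [1,2,6], [1,3,4], [1,5,6], [2,3,5], [2,4,5], [3,4,6], [4,5,6]

so the chain groups are C_0 ≅ Z^7, C_1 ≅ Z^21, C_2 ≅ Z^14.

∂_1: C_1 → C_0 sends each edge [p,q] (with p < q) to q − p.
The 7×21 boundary matrix has rank 6 and Smith normal form diag(1,1,1,1,1,1).

Boundary ∂_2: C_2 → C_1 sends each 2-simplex [p,q,r] to [q,r] − [p,r] + [p,q]. For instance
  ∂[0,1,5] = [1,5] − [0,5] + [0,1],
  ∂[1,2,3] = [2,3] − [1,3] + [1,2].
As a 21×14 matrix over Z this has rank 13, with invariant factors (1,1,1,1,1,1,1,1,1,1,1,1,1).

Computing H_k = (kernel of ∂_k) / (image of ∂_{k+1}):

  H_0: rank C_0 − rank ∂_1 = 7 − 6 = 1, and the invariant factors of ∂_1 are all 1, so H_0 = Z.
  H_1: rank ker ∂_1 − rank ∂_2 = (21 − 6) − 13 = 2, and the invariant factors of ∂_2 are all 1, so H_1 = Z^2.
  H_2: rank ker ∂_2 − rank ∂_3 = (14 − 13) − 0 = 1, and there is no ∂_3, so H_2 = Z.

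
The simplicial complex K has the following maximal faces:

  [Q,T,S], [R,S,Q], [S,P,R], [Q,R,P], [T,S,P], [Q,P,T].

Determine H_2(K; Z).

H_2 ≅ Z.

Fix the vertex order P < Q < R < S < T and write every simplex with vertices in increasing order. Then dim K = 2 and the simplices of K are:

  0-simplices (5): P, Q, R, S, T
  1-simplices (9): PQ, PR, PS, PT, QR, QS, QT, RS, ST
  2-simplices (6): PQR, PQT, PRS, PST, QRS, QST

so the chain groups are C_0 ≅ Z^5, C_1 ≅ Z^9, C_2 ≅ Z^6.

∂_1: C_1 → C_0 maps an edge to its endpoints' difference, ∂[p,q] = q − p. For instance
  ∂PR = R − P.
The 5×9 boundary matrix has rank 4 and Smith normal form diag(1,1,1,1).

∂_2: C_2 → C_1 sends each 2-simplex [p,q,r] to [q,r] − [p,r] + [p,q]. For instance
  ∂PQT = QT − PT + PQ,
  ∂PST = ST − PT + PS.
As a 9×6 matrix over Z this has rank 5, with invariant factors (1,1,1,1,1).

From H_k ≅ ker(∂_k) / im(∂_{k+1}) we obtain:

  H_2: rank ker ∂_2 − rank ∂_3 = (6 − 5) − 0 = 1, and there is no ∂_3, so H_2 ≅ Z.

(K is a triangulation of the 2-sphere S^2.)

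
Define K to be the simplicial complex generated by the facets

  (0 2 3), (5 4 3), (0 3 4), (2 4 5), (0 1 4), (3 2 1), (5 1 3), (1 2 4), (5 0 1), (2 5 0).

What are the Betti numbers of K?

Take the total order 0 < 1 < 2 < 3 < 4 < 5 on the vertex set. Then K (dimension 2) consists of the simplices:

  0-simplices (6): [0], [1], [2], [3], [4], [5]
  1-simplices (15): [0,1], [0,2], [0,3], [0,4], [0,5], [1,2], [1,3], [1,4], [1,5], [2,3], [2,4], [2,5], [3,4], [3,5], [4,5]
  2-simplices (10): [0,1,4], [0,1,5], [0,2,3], [0,2,5], [0,3,4], [1,2,3], [1,2,4], [1,3,5], [2,4,5], [3,4,5]

so the chain groups are C_0 ≅ Z^6, C_1 ≅ Z^15, C_2 ≅ Z^10.

∂_1: C_1 → C_0 is given by ∂[p,q] = [q] − [p]. For instance
  ∂[1,4] = [4] − [1].
The resulting 6×15 matrix has rank 5, and its Smith normal form has invariant factors (1,1,1,1,1).

∂_2: C_2 → C_1 sends each 2-simplex [p,q,r] to [q,r] − [p,r] + [p,q]. For instance
  ∂[0,2,5] = [2,5] − [0,5] + [0,2],
  ∂[2,4,5] = [4,5] − [2,5] + [2,4].
The 15×10 boundary matrix has rank 10 and Smith normal form diag(1,1,1,1,1,1,1,1,1,2).

Reading off H_k = ker ∂_k / im ∂_{k+1}:

  H_0: rank C_0 − rank ∂_1 = 6 − 5 = 1, and the invariant factors of ∂_1 are all 1, so H_0 = Z.
  H_1: rank ker ∂_1 − rank ∂_2 = (15 − 5) − 10 = 0, and ∂_2 has invariant factor 2 > 1, so H_1 = Z/2.
  H_2: rank ker ∂_2 − rank ∂_3 = (10 − 10) − 0 = 0, and there is no ∂_3, so H_2 = 0.

Hence the Betti numbers are b_0 = 1, b_1 = 0, b_2 = 0.

b_0 = 1, b_1 = 0, b_2 = 0.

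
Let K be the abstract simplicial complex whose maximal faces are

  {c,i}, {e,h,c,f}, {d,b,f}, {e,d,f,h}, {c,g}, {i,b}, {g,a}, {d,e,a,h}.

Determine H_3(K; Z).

H_3 = 0.

Take the total order a < b < c < d < e < f < g < h < i on the vertex set. Then K (dimension 3) consists of the simplices:

  0-simplices (9): a, b, c, d, e, f, g, h, i
  1-simplices (18): ad, ae, ag, ah, bd, bf, bi, ce, cf, cg, ch, ci, de, df, dh, ef, eh, fh
  2-simplices (11): ade, adh, aeh, bdf, cef, ceh, cfh, def, deh, dfh, efh
  3-simplices (3): adeh, cefh, defh

so the chain groups are C_0 ≅ Z^9, C_1 ≅ Z^18, C_2 ≅ Z^11, C_3 ≅ Z^3.

Boundary ∂_1: C_1 → C_0 maps an edge to its endpoints' difference, ∂[p,q] = q − p. For instance
  ∂ae = e − a.
This gives a 9×18 integer matrix of rank 8; reducing to Smith normal form yields diagonal entries (1,1,1,1,1,1,1,1).

∂_2: C_2 → C_1 acts by ∂[p,q,r] = [q,r] − [p,r] + [p,q]. For instance
  ∂bdf = df − bf + bd,
  ∂ade = de − ae + ad.
As a 18×11 matrix over Z this has rank 8, with invariant factors (1,1,1,1,1,1,1,1).

The boundary map ∂_3: C_3 → C_2 sends each 3-simplex σ to the alternating sum Σ_i (−1)^i (σ with its i-th vertex removed). For instance
  ∂adeh = deh − aeh + adh − ade,
  ∂cefh = efh − cfh + ceh − cef.
As a 11×3 matrix over Z this has rank 3, with invariant factors (1,1,1).

Reading off H_k = ker ∂_k / im ∂_{k+1}:

  H_3: rank ker ∂_3 − rank ∂_4 = (3 − 3) − 0 = 0, and there is no ∂_4, so H_3 = 0.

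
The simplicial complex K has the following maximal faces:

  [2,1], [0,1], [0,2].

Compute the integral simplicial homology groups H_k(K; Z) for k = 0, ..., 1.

Take the total order 0 < 1 < 2 on the vertex set. Then K (dimension 1) consists of the simplices:

  0-simplices (3): [0], [1], [2]
  1-simplices (3): [0,1], [0,2], [1,2]

giving chain groups C_0 ≅ Z^3, C_1 ≅ Z^3.

∂_1: C_1 → C_0 sends each edge [p,q] (with p < q) to q − p.
The resulting 3×3 matrix has rank 2, and its Smith normal form has invariant factors (1,1).

Now H_k = ker ∂_k / im ∂_{k+1}, so:

  H_0: rank C_0 − rank ∂_1 = 3 − 2 = 1, and the invariant factors of ∂_1 are all 1, so H_0 = Z.
  H_1: rank ker ∂_1 − rank ∂_2 = (3 − 2) − 0 = 1, and there is no ∂_2, so H_1 = Z.

(K is a triangulation of the circle S^1.)

H_0 ≅ Z,  H_1 ≅ Z.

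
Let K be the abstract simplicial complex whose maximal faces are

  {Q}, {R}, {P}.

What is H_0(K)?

H_0 = Z^3.

Fix the vertex order P < Q < R and write every simplex with vertices in increasing order. Then dim K = 0 and the simplices of K are:

  0-simplices (3): P, Q, R

giving chain groups C_0 ≅ Z^3.

From H_k ≅ ker(∂_k) / im(∂_{k+1}) we obtain:

  H_0: rank C_0 − rank ∂_1 = 3 − 0 = 3, and there is no ∂_1, so H_0 ≅ Z^3.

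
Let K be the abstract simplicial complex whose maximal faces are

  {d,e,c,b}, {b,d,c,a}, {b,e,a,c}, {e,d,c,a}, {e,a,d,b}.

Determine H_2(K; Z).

H_2 = 0.

K has 5 vertices, 10 edges, 10 triangles, 5 3-simplices.
rank ∂_2 = 6, rank ∂_3 = 4 ⇒ b_2 = 10 − 6 − 4 = 0; all invariant factors of ∂_3 are 1 so no torsion. So H_2 = 0.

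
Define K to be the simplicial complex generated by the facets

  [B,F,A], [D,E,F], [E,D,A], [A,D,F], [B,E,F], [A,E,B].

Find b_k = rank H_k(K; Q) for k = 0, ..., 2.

K has 5 vertices, 9 edges, 6 triangles.
rank ∂_0 = 0, rank ∂_1 = 4 ⇒ b_0 = 5 − 0 − 4 = 1; all invariant factors of ∂_1 are 1 so no torsion. So H_0 = Z.
rank ∂_1 = 4, rank ∂_2 = 5 ⇒ b_1 = 9 − 4 − 5 = 0; all invariant factors of ∂_2 are 1 so no torsion. So H_1 = 0.
rank ∂_2 = 5, rank ∂_3 = 0 ⇒ b_2 = 6 − 5 − 0 = 1. So H_2 = Z.

b_0 = 1, b_1 = 0, b_2 = 1.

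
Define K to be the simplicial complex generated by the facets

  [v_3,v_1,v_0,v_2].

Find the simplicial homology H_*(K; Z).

We work with the vertex ordering v_0 < v_1 < v_2 < v_3. The simplices of K, each written with vertices in increasing order, are:

  0-simplices (4): [v_0], [v_1], [v_2], [v_3]
  1-simplices (6): [v_0,v_1], [v_0,v_2], [v_0,v_3], [v_1,v_2], [v_1,v_3], [v_2,v_3]
  2-simplices (4): [v_0,v_1,v_2], [v_0,v_1,v_3], [v_0,v_2,v_3], [v_1,v_2,v_3]
  3-simplices (1): [v_0,v_1,v_2,v_3]

so the chain groups are C_0 ≅ Z^4, C_1 ≅ Z^6, C_2 ≅ Z^4, C_3 ≅ Z^1.

Boundary ∂_1: C_1 → C_0 is given by ∂[p,q] = [q] − [p].
As a 4×6 matrix over Z this has rank 3, with invariant factors (1,1,1).

Boundary ∂_2: C_2 → C_1 acts by ∂[p,q,r] = [q,r] − [p,r] + [p,q]. For instance
  ∂[v_0,v_1,v_3] = [v_1,v_3] − [v_0,v_3] + [v_0,v_1],
  ∂[v_1,v_2,v_3] = [v_2,v_3] − [v_1,v_3] + [v_1,v_2].
The resulting 6×4 matrix has rank 3, and its Smith normal form has invariant factors (1,1,1).

The boundary map ∂_3: C_3 → C_2 sends each 3-simplex σ to the alternating sum Σ_i (−1)^i (σ with its i-th vertex removed). For instance
  ∂[v_0,v_1,v_2,v_3] = [v_1,v_2,v_3] − [v_0,v_2,v_3] + [v_0,v_1,v_3] − [v_0,v_1,v_2].
As a 4×1 matrix over Z this has rank 1, with invariant factors (1).

Now H_k = ker ∂_k / im ∂_{k+1}, so:

  H_0: rank C_0 − rank ∂_1 = 4 − 3 = 1, and the invariant factors of ∂_1 are all 1, so H_0 ≅ Z.
  H_1: rank ker ∂_1 − rank ∂_2 = (6 − 3) − 3 = 0, and the invariant factors of ∂_2 are all 1, so H_1 ≅ 0.
  H_2: rank ker ∂_2 − rank ∂_3 = (4 − 3) − 1 = 0, and the invariant factors of ∂_3 are all 1, so H_2 ≅ 0.
  H_3: rank ker ∂_3 − rank ∂_4 = (1 − 1) − 0 = 0, and there is no ∂_4, so H_3 ≅ 0.

H_0 ≅ Z,  H_1 = 0,  H_2 = 0,  H_3 = 0.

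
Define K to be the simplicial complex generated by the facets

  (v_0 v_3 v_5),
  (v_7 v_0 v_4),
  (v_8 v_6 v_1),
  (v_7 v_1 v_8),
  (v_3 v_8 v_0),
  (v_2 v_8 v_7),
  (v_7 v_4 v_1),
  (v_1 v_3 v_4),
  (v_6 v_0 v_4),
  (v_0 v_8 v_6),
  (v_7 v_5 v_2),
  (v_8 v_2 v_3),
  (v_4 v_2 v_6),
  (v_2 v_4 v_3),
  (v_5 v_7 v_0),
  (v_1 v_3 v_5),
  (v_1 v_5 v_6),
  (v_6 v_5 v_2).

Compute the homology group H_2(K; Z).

H_2 ≅ Z.

Take the total order v_0 < v_1 < v_2 < v_3 < v_4 < v_5 < v_6 < v_7 < v_8 on the vertex set. Then K (dimension 2) consists of the simplices:

  0-simplices (9): [v_0], [v_1], [v_2], [v_3], [v_4], [v_5], [v_6], [v_7], [v_8]
  1-simplices (27): (27 of them)
  2-simplices (18): (18 of them)

so the chain groups are C_0 ≅ Z^9, C_1 ≅ Z^27, C_2 ≅ Z^18.

∂_1: C_1 → C_0 maps an edge to its endpoints' difference, ∂[p,q] = q − p.
As a 9×27 matrix over Z this has rank 8, with invariant factors (1,1,1,1,1,1,1,1).

The boundary map ∂_2: C_2 → C_1 maps a triangle to the signed sum of its edges. For instance
  ∂[v_2,v_4,v_6] = [v_4,v_6] − [v_2,v_6] + [v_2,v_4],
  ∂[v_0,v_3,v_5] = [v_3,v_5] − [v_0,v_5] + [v_0,v_3].
As a 27×18 matrix over Z this has rank 17, with invariant factors (1,1,1,1,1,1,1,1,1,1,1,1,1,1,1,1,1).

Computing H_k = (kernel of ∂_k) / (image of ∂_{k+1}):

  H_2: rank ker ∂_2 − rank ∂_3 = (18 − 17) − 0 = 1, and there is no ∂_3, so H_2 ≅ Z.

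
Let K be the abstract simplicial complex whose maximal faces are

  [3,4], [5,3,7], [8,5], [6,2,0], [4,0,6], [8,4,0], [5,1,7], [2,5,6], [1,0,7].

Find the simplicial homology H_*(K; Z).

H_0 ≅ Z,  H_1 ≅ Z^3,  H_2 = 0.

We work with the vertex ordering 0 < 1 < 2 < 3 < 4 < 5 < 6 < 7 < 8. The simplices of K, each written with vertices in increasing order, are:

  0-simplices (9): [0], [1], [2], [3], [4], [5], [6], [7], [8]
  1-simplices (18): [0,1], [0,2], [0,4], [0,6], [0,7], [0,8], [1,5], [1,7], [2,5], [2,6], [3,4], [3,5], [3,7], [4,6], [4,8], [5,6], [5,7], [5,8]
  2-simplices (7): [0,1,7], [0,2,6], [0,4,6], [0,4,8], [1,5,7], [2,5,6], [3,5,7]

giving chain groups C_0 ≅ Z^9, C_1 ≅ Z^18, C_2 ≅ Z^7.

The boundary map ∂_1: C_1 → C_0 maps an edge to its endpoints' difference, ∂[p,q] = q − p. For instance
  ∂[2,5] = [5] − [2].
This gives a 9×18 integer matrix of rank 8; reducing to Smith normal form yields diagonal entries (1,1,1,1,1,1,1,1).

Boundary ∂_2: C_2 → C_1 maps a triangle to the signed sum of its edges. For instance
  ∂[0,1,7] = [1,7] − [0,7] + [0,1],
  ∂[0,4,8] = [4,8] − [0,8] + [0,4].
As a 18×7 matrix over Z this has rank 7, with invariant factors (1,1,1,1,1,1,1).

From H_k ≅ ker(∂_k) / im(∂_{k+1}) we obtain:

  H_0: rank C_0 − rank ∂_1 = 9 − 8 = 1, and the invariant factors of ∂_1 are all 1, so H_0 = Z.
  H_1: rank ker ∂_1 − rank ∂_2 = (18 − 8) − 7 = 3, and the invariant factors of ∂_2 are all 1, so H_1 = Z^3.
  H_2: rank ker ∂_2 − rank ∂_3 = (7 − 7) − 0 = 0, and there is no ∂_3, so H_2 = 0.

As a check, the Euler characteristic is 9 − 18 + 7 = -2, which agrees with 1 − 3 + 0 = -2.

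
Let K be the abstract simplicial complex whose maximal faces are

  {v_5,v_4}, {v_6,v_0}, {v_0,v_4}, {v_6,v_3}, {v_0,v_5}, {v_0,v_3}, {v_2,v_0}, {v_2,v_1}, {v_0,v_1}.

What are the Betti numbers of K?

b_0 = 1, b_1 = 3.

Fix the vertex order v_0 < v_1 < v_2 < v_3 < v_4 < v_5 < v_6 and write every simplex with vertices in increasing order. Then dim K = 1 and the simplices of K are:

  0-simplices (7): [v_0], [v_1], [v_2], [v_3], [v_4], [v_5], [v_6]
  1-simplices (9): [v_0,v_1], [v_0,v_2], [v_0,v_3], [v_0,v_4], [v_0,v_5], [v_0,v_6], [v_1,v_2], [v_3,v_6], [v_4,v_5]

so the chain groups are C_0 ≅ Z^7, C_1 ≅ Z^9.

Boundary ∂_1: C_1 → C_0 sends each edge [p,q] (with p < q) to q − p.
The 7×9 boundary matrix has rank 6 and Smith normal form diag(1,1,1,1,1,1).

From H_k ≅ ker(∂_k) / im(∂_{k+1}) we obtain:

  H_0: rank C_0 − rank ∂_1 = 7 − 6 = 1, and the invariant factors of ∂_1 are all 1, so H_0 = Z.
  H_1: rank ker ∂_1 − rank ∂_2 = (9 − 6) − 0 = 3, and there is no ∂_2, so H_1 = Z^3.

As a check, the Euler characteristic is 7 − 9 = -2, which agrees with 1 − 3 = -2.

Hence the Betti numbers are b_0 = 1, b_1 = 3.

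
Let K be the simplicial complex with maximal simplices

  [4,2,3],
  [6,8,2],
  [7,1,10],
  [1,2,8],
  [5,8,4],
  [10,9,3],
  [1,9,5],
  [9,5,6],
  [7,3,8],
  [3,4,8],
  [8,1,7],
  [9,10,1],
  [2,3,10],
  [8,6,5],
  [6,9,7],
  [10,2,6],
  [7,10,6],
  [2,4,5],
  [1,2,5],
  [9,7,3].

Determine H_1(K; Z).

H_1 = Z ⊕ Z/2.

Take the total order 1 < 2 < 3 < 4 < 5 < 6 < 7 < 8 < 9 < 10 on the vertex set. Then K (dimension 2) consists of the simplices:

  0-simplices (10): [1], [2], [3], [4], [5], [6], [7], [8], [9], [10]
  1-simplices (30): (30 of them)
  2-simplices (20): (20 of them)

Hence C_0 ≅ Z^10, C_1 ≅ Z^30, C_2 ≅ Z^20.

Boundary ∂_1: C_1 → C_0 is given by ∂[p,q] = [q] − [p]. For instance
  ∂[7,9] = [9] − [7].
The 10×30 boundary matrix has rank 9 and Smith normal form diag(1,1,1,1,1,1,1,1,1).

∂_2: C_2 → C_1 acts by ∂[p,q,r] = [q,r] − [p,r] + [p,q]. For instance
  ∂[3,7,8] = [7,8] − [3,8] + [3,7],
  ∂[2,6,8] = [6,8] − [2,8] + [2,6].
As a 30×20 matrix over Z this has rank 20, with invariant factors (1,1,1,1,1,1,1,1,1,1,1,1,1,1,1,1,1,1,1,2).

Computing H_k = (kernel of ∂_k) / (image of ∂_{k+1}):

  H_1: rank ker ∂_1 − rank ∂_2 = (30 − 9) − 20 = 1, and ∂_2 has invariant factor 2 > 1, so H_1 = Z ⊕ Z/2.

(K is a triangulation of the Klein bottle.)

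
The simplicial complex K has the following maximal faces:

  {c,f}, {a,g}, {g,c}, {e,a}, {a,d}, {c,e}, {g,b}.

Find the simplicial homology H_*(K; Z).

We work with the vertex ordering a < b < c < d < e < f < g. The simplices of K, each written with vertices in increasing order, are:

  0-simplices (7): a, b, c, d, e, f, g
  1-simplices (7): ad, ae, ag, bg, ce, cf, cg

so the chain groups are C_0 ≅ Z^7, C_1 ≅ Z^7.

The boundary map ∂_1: C_1 → C_0 is given by ∂[p,q] = [q] − [p]. For instance
  ∂cf = f − c.
The 7×7 boundary matrix has rank 6 and Smith normal form diag(1,1,1,1,1,1).

From H_k ≅ ker(∂_k) / im(∂_{k+1}) we obtain:

  H_0: rank C_0 − rank ∂_1 = 7 − 6 = 1, and the invariant factors of ∂_1 are all 1, so H_0 = Z.
  H_1: rank ker ∂_1 − rank ∂_2 = (7 − 6) − 0 = 1, and there is no ∂_2, so H_1 = Z.

As a check, the Euler characteristic is 7 − 7 = 0, which agrees with 1 − 1 = 0.

H_0 = Z,  H_1 = Z.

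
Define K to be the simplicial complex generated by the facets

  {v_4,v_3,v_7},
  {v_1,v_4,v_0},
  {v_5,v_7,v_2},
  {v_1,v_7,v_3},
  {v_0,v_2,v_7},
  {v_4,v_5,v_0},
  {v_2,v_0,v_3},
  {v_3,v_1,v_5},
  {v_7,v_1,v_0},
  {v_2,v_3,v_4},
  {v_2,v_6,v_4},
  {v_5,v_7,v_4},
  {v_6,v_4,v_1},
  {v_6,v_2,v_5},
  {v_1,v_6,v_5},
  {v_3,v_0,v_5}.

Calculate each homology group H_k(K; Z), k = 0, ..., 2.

Take the total order v_0 < v_1 < v_2 < v_3 < v_4 < v_5 < v_6 < v_7 on the vertex set. Then K (dimension 2) consists of the simplices:

  0-simplices (8): [v_0], [v_1], [v_2], [v_3], [v_4], [v_5], [v_6], [v_7]
  1-simplices (24): (24 of them)
  2-simplices (16): (16 of them)

giving chain groups C_0 ≅ Z^8, C_1 ≅ Z^24, C_2 ≅ Z^16.

The boundary map ∂_1: C_1 → C_0 is given by ∂[p,q] = [q] − [p]. For instance
  ∂[v_2,v_4] = [v_4] − [v_2].
As a 8×24 matrix over Z this has rank 7, with invariant factors (1,1,1,1,1,1,1).

∂_2: C_2 → C_1 maps a triangle to the signed sum of its edges. For instance
  ∂[v_1,v_5,v_6] = [v_5,v_6] − [v_1,v_6] + [v_1,v_5],
  ∂[v_2,v_5,v_7] = [v_5,v_7] − [v_2,v_7] + [v_2,v_5].
The 24×16 boundary matrix has rank 15 and Smith normal form diag(1,1,1,1,1,1,1,1,1,1,1,1,1,1,1).

From H_k ≅ ker(∂_k) / im(∂_{k+1}) we obtain:

  H_0: rank C_0 − rank ∂_1 = 8 − 7 = 1, and the invariant factors of ∂_1 are all 1, so H_0 ≅ Z.
  H_1: rank ker ∂_1 − rank ∂_2 = (24 − 7) − 15 = 2, and the invariant factors of ∂_2 are all 1, so H_1 ≅ Z^2.
  H_2: rank ker ∂_2 − rank ∂_3 = (16 − 15) − 0 = 1, and there is no ∂_3, so H_2 ≅ Z.

As a check, the Euler characteristic is 8 − 24 + 16 = 0, which agrees with 1 − 2 + 1 = 0.

H_0 ≅ Z,  H_1 ≅ Z^2,  H_2 ≅ Z.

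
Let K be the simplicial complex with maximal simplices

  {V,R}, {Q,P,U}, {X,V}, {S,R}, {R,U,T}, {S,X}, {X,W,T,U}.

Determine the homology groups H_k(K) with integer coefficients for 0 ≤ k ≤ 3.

We work with the vertex ordering P < Q < R < S < T < U < V < W < X. The simplices of K, each written with vertices in increasing order, are:

  0-simplices (9): P, Q, R, S, T, U, V, W, X
  1-simplices (15): PQ, PU, QU, RS, RT, RU, RV, SX, TU, TW, TX, UW, UX, VX, WX
  2-simplices (6): PQU, RTU, TUW, TUX, TWX, UWX
  3-simplices (1): TUWX

giving chain groups C_0 ≅ Z^9, C_1 ≅ Z^15, C_2 ≅ Z^6, C_3 ≅ Z^1.

The boundary map ∂_1: C_1 → C_0 sends each edge [p,q] (with p < q) to q − p.
The resulting 9×15 matrix has rank 8, and its Smith normal form has invariant factors (1,1,1,1,1,1,1,1).

Boundary ∂_2: C_2 → C_1 acts by ∂[p,q,r] = [q,r] − [p,r] + [p,q]. For instance
  ∂UWX = WX − UX + UW,
  ∂TWX = WX − TX + TW.
The 15×6 boundary matrix has rank 5 and Smith normal form diag(1,1,1,1,1).

∂_3: C_3 → C_2 sends each 3-simplex σ to the alternating sum Σ_i (−1)^i (σ with its i-th vertex removed). For instance
  ∂TUWX = UWX − TWX + TUX − TUW.
The resulting 6×1 matrix has rank 1, and its Smith normal form has invariant factors (1).

Computing H_k = (kernel of ∂_k) / (image of ∂_{k+1}):

  H_0: rank C_0 − rank ∂_1 = 9 − 8 = 1, and the invariant factors of ∂_1 are all 1, so H_0 = Z.
  H_1: rank ker ∂_1 − rank ∂_2 = (15 − 8) − 5 = 2, and the invariant factors of ∂_2 are all 1, so H_1 = Z^2.
  H_2: rank ker ∂_2 − rank ∂_3 = (6 − 5) − 1 = 0, and the invariant factors of ∂_3 are all 1, so H_2 = 0.
  H_3: rank ker ∂_3 − rank ∂_4 = (1 − 1) − 0 = 0, and there is no ∂_4, so H_3 = 0.

H_0 = Z,  H_1 = Z^2,  H_2 = 0,  H_3 = 0.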